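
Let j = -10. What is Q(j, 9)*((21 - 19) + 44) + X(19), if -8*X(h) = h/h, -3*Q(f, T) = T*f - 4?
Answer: 34589/24 ≈ 1441.2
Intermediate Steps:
Q(f, T) = 4/3 - T*f/3 (Q(f, T) = -(T*f - 4)/3 = -(-4 + T*f)/3 = 4/3 - T*f/3)
X(h) = -1/8 (X(h) = -h/(8*h) = -1/8*1 = -1/8)
Q(j, 9)*((21 - 19) + 44) + X(19) = (4/3 - 1/3*9*(-10))*((21 - 19) + 44) - 1/8 = (4/3 + 30)*(2 + 44) - 1/8 = (94/3)*46 - 1/8 = 4324/3 - 1/8 = 34589/24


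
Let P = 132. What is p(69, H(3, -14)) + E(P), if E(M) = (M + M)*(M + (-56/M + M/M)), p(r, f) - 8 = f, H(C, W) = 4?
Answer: 35012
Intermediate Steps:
p(r, f) = 8 + f
E(M) = 2*M*(1 + M - 56/M) (E(M) = (2*M)*(M + (-56/M + 1)) = (2*M)*(M + (1 - 56/M)) = (2*M)*(1 + M - 56/M) = 2*M*(1 + M - 56/M))
p(69, H(3, -14)) + E(P) = (8 + 4) + (-112 + 2*132 + 2*132**2) = 12 + (-112 + 264 + 2*17424) = 12 + (-112 + 264 + 34848) = 12 + 35000 = 35012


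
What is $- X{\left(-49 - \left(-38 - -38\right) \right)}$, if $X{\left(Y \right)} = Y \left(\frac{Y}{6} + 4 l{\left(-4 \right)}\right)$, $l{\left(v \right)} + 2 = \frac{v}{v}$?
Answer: $- \frac{3577}{6} \approx -596.17$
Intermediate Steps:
$l{\left(v \right)} = -1$ ($l{\left(v \right)} = -2 + \frac{v}{v} = -2 + 1 = -1$)
$X{\left(Y \right)} = Y \left(-4 + \frac{Y}{6}\right)$ ($X{\left(Y \right)} = Y \left(\frac{Y}{6} + 4 \left(-1\right)\right) = Y \left(Y \frac{1}{6} - 4\right) = Y \left(\frac{Y}{6} - 4\right) = Y \left(-4 + \frac{Y}{6}\right)$)
$- X{\left(-49 - \left(-38 - -38\right) \right)} = - \frac{\left(-49 - \left(-38 - -38\right)\right) \left(-24 - \left(11 + 38\right)\right)}{6} = - \frac{\left(-49 - \left(-38 + 38\right)\right) \left(-24 - 49\right)}{6} = - \frac{\left(-49 - 0\right) \left(-24 - 49\right)}{6} = - \frac{\left(-49 + 0\right) \left(-24 + \left(-49 + 0\right)\right)}{6} = - \frac{\left(-49\right) \left(-24 - 49\right)}{6} = - \frac{\left(-49\right) \left(-73\right)}{6} = \left(-1\right) \frac{3577}{6} = - \frac{3577}{6}$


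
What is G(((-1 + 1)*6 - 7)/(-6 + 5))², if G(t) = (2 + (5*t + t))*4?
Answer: 30976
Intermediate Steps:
G(t) = 8 + 24*t (G(t) = (2 + 6*t)*4 = 8 + 24*t)
G(((-1 + 1)*6 - 7)/(-6 + 5))² = (8 + 24*(((-1 + 1)*6 - 7)/(-6 + 5)))² = (8 + 24*((0*6 - 7)/(-1)))² = (8 + 24*((0 - 7)*(-1)))² = (8 + 24*(-7*(-1)))² = (8 + 24*7)² = (8 + 168)² = 176² = 30976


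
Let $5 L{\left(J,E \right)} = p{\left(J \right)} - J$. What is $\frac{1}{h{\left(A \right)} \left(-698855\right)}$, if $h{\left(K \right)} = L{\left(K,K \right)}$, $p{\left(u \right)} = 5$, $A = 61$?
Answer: $\frac{1}{7827176} \approx 1.2776 \cdot 10^{-7}$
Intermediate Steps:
$L{\left(J,E \right)} = 1 - \frac{J}{5}$ ($L{\left(J,E \right)} = \frac{5 - J}{5} = 1 - \frac{J}{5}$)
$h{\left(K \right)} = 1 - \frac{K}{5}$
$\frac{1}{h{\left(A \right)} \left(-698855\right)} = \frac{1}{\left(1 - \frac{61}{5}\right) \left(-698855\right)} = \frac{1}{1 - \frac{61}{5}} \left(- \frac{1}{698855}\right) = \frac{1}{- \frac{56}{5}} \left(- \frac{1}{698855}\right) = \left(- \frac{5}{56}\right) \left(- \frac{1}{698855}\right) = \frac{1}{7827176}$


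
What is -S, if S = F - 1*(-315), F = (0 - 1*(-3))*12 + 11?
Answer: -362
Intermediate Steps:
F = 47 (F = (0 + 3)*12 + 11 = 3*12 + 11 = 36 + 11 = 47)
S = 362 (S = 47 - 1*(-315) = 47 + 315 = 362)
-S = -1*362 = -362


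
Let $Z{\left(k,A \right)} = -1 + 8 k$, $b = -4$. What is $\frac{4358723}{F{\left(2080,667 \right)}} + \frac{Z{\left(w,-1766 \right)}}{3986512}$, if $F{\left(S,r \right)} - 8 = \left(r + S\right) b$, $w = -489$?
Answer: $- \frac{4344036127229}{10942975440} \approx -396.97$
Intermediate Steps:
$F{\left(S,r \right)} = 8 - 4 S - 4 r$ ($F{\left(S,r \right)} = 8 + \left(r + S\right) \left(-4\right) = 8 + \left(S + r\right) \left(-4\right) = 8 - \left(4 S + 4 r\right) = 8 - 4 S - 4 r$)
$\frac{4358723}{F{\left(2080,667 \right)}} + \frac{Z{\left(w,-1766 \right)}}{3986512} = \frac{4358723}{8 - 8320 - 2668} + \frac{-1 + 8 \left(-489\right)}{3986512} = \frac{4358723}{8 - 8320 - 2668} + \left(-1 - 3912\right) \frac{1}{3986512} = \frac{4358723}{-10980} - \frac{3913}{3986512} = 4358723 \left(- \frac{1}{10980}\right) - \frac{3913}{3986512} = - \frac{4358723}{10980} - \frac{3913}{3986512} = - \frac{4344036127229}{10942975440}$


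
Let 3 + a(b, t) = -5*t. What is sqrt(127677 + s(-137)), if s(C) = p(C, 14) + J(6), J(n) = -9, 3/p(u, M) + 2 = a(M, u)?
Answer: 3*sqrt(1639824590)/340 ≈ 357.31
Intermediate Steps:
a(b, t) = -3 - 5*t
p(u, M) = 3/(-5 - 5*u) (p(u, M) = 3/(-2 + (-3 - 5*u)) = 3/(-5 - 5*u))
s(C) = -9 - 3/(5 + 5*C) (s(C) = -3/(5 + 5*C) - 9 = -9 - 3/(5 + 5*C))
sqrt(127677 + s(-137)) = sqrt(127677 + 3*(-16 - 15*(-137))/(5*(1 - 137))) = sqrt(127677 + (3/5)*(-16 + 2055)/(-136)) = sqrt(127677 + (3/5)*(-1/136)*2039) = sqrt(127677 - 6117/680) = sqrt(86814243/680) = 3*sqrt(1639824590)/340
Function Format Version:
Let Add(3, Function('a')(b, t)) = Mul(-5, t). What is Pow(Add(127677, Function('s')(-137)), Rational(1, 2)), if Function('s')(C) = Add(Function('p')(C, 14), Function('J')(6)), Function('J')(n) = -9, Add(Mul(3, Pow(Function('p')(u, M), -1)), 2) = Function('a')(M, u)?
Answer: Mul(Rational(3, 340), Pow(1639824590, Rational(1, 2))) ≈ 357.31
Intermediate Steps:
Function('a')(b, t) = Add(-3, Mul(-5, t))
Function('p')(u, M) = Mul(3, Pow(Add(-5, Mul(-5, u)), -1)) (Function('p')(u, M) = Mul(3, Pow(Add(-2, Add(-3, Mul(-5, u))), -1)) = Mul(3, Pow(Add(-5, Mul(-5, u)), -1)))
Function('s')(C) = Add(-9, Mul(-3, Pow(Add(5, Mul(5, C)), -1))) (Function('s')(C) = Add(Mul(-3, Pow(Add(5, Mul(5, C)), -1)), -9) = Add(-9, Mul(-3, Pow(Add(5, Mul(5, C)), -1))))
Pow(Add(127677, Function('s')(-137)), Rational(1, 2)) = Pow(Add(127677, Mul(Rational(3, 5), Pow(Add(1, -137), -1), Add(-16, Mul(-15, -137)))), Rational(1, 2)) = Pow(Add(127677, Mul(Rational(3, 5), Pow(-136, -1), Add(-16, 2055))), Rational(1, 2)) = Pow(Add(127677, Mul(Rational(3, 5), Rational(-1, 136), 2039)), Rational(1, 2)) = Pow(Add(127677, Rational(-6117, 680)), Rational(1, 2)) = Pow(Rational(86814243, 680), Rational(1, 2)) = Mul(Rational(3, 340), Pow(1639824590, Rational(1, 2)))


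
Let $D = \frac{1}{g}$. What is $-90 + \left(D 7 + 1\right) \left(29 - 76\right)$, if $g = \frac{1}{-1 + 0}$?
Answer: $192$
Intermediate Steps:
$g = -1$ ($g = \frac{1}{-1} = -1$)
$D = -1$ ($D = \frac{1}{-1} = -1$)
$-90 + \left(D 7 + 1\right) \left(29 - 76\right) = -90 + \left(\left(-1\right) 7 + 1\right) \left(29 - 76\right) = -90 + \left(-7 + 1\right) \left(-47\right) = -90 - -282 = -90 + 282 = 192$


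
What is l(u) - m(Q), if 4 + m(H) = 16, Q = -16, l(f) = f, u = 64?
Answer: 52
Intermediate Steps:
m(H) = 12 (m(H) = -4 + 16 = 12)
l(u) - m(Q) = 64 - 1*12 = 64 - 12 = 52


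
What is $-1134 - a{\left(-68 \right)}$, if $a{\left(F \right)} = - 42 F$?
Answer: $-3990$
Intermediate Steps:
$-1134 - a{\left(-68 \right)} = -1134 - \left(-42\right) \left(-68\right) = -1134 - 2856 = -3990$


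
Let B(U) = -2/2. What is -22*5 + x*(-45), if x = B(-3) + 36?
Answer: -1685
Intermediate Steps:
B(U) = -1 (B(U) = -2*½ = -1)
x = 35 (x = -1 + 36 = 35)
-22*5 + x*(-45) = -22*5 + 35*(-45) = -110 - 1575 = -1685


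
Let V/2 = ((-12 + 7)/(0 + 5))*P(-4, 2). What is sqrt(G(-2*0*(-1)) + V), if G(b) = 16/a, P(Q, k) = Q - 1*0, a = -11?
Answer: 6*sqrt(22)/11 ≈ 2.5584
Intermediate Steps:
P(Q, k) = Q (P(Q, k) = Q + 0 = Q)
G(b) = -16/11 (G(b) = 16/(-11) = 16*(-1/11) = -16/11)
V = 8 (V = 2*(((-12 + 7)/(0 + 5))*(-4)) = 2*(-5/5*(-4)) = 2*(-5*1/5*(-4)) = 2*(-1*(-4)) = 2*4 = 8)
sqrt(G(-2*0*(-1)) + V) = sqrt(-16/11 + 8) = sqrt(72/11) = 6*sqrt(22)/11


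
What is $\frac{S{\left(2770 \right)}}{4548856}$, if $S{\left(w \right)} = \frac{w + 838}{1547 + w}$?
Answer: $\frac{451}{2454676419} \approx 1.8373 \cdot 10^{-7}$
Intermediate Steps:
$S{\left(w \right)} = \frac{838 + w}{1547 + w}$
$\frac{S{\left(2770 \right)}}{4548856} = \frac{\frac{1}{1547 + 2770} \left(838 + 2770\right)}{4548856} = \frac{1}{4317} \cdot 3608 \cdot \frac{1}{4548856} = \frac{3608}{4317} \cdot \frac{1}{4548856} = \frac{451}{2454676419}$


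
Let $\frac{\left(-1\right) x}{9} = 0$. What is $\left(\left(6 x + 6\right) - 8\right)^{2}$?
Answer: $4$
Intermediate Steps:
$x = 0$ ($x = \left(-9\right) 0 = 0$)
$\left(\left(6 x + 6\right) - 8\right)^{2} = \left(\left(6 \cdot 0 + 6\right) - 8\right)^{2} = \left(\left(0 + 6\right) - 8\right)^{2} = \left(6 - 8\right)^{2} = \left(-2\right)^{2} = 4$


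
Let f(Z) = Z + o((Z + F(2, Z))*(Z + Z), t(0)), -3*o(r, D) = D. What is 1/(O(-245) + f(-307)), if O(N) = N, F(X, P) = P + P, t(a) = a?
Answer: -1/552 ≈ -0.0018116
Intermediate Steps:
F(X, P) = 2*P
o(r, D) = -D/3
f(Z) = Z (f(Z) = Z - ⅓*0 = Z + 0 = Z)
1/(O(-245) + f(-307)) = 1/(-245 - 307) = 1/(-552) = -1/552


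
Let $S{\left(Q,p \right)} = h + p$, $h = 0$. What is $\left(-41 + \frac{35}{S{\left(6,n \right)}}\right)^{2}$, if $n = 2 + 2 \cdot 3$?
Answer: $\frac{85849}{64} \approx 1341.4$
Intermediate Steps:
$n = 8$ ($n = 2 + 6 = 8$)
$S{\left(Q,p \right)} = p$ ($S{\left(Q,p \right)} = 0 + p = p$)
$\left(-41 + \frac{35}{S{\left(6,n \right)}}\right)^{2} = \left(-41 + \frac{35}{8}\right)^{2} = \left(- \frac{293}{8}\right)^{2} = \frac{85849}{64}$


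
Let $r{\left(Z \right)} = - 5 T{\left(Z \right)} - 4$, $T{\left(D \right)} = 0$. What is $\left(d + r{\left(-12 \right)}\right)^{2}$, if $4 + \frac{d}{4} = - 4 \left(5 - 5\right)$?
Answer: $400$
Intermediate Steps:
$r{\left(Z \right)} = -4$ ($r{\left(Z \right)} = \left(-5\right) 0 - 4 = 0 - 4 = -4$)
$d = -16$ ($d = -16 + 4 \left(- 4 \left(5 - 5\right)\right) = -16 + 4 \left(\left(-4\right) 0\right) = -16 + 4 \cdot 0 = -16 + 0 = -16$)
$\left(d + r{\left(-12 \right)}\right)^{2} = \left(-16 - 4\right)^{2} = \left(-20\right)^{2} = 400$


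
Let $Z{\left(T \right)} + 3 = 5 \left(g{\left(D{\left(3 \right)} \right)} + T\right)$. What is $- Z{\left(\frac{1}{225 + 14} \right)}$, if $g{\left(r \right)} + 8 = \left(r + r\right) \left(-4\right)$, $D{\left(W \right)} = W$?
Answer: $\frac{38952}{239} \approx 162.98$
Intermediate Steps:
$g{\left(r \right)} = -8 - 8 r$ ($g{\left(r \right)} = -8 + \left(r + r\right) \left(-4\right) = -8 + 2 r \left(-4\right) = -8 - 8 r$)
$Z{\left(T \right)} = -163 + 5 T$ ($Z{\left(T \right)} = -3 + 5 \left(\left(-8 - 24\right) + T\right) = -3 + 5 \left(-32 + T\right) = -3 + \left(-160 + 5 T\right) = -163 + 5 T$)
$- Z{\left(\frac{1}{225 + 14} \right)} = - (-163 + \frac{5}{225 + 14}) = - (-163 + \frac{5}{239}) = \left(-1\right) \left(- \frac{38952}{239}\right) = \frac{38952}{239}$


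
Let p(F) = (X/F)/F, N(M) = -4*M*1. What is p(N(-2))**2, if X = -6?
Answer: 9/1024 ≈ 0.0087891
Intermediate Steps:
N(M) = -4*M
p(F) = -6/F**2 (p(F) = (-6/F)/F = -6/F**2)
p(N(-2))**2 = (-6/(-4*(-2))**2)**2 = (-6/8**2)**2 = (-6*1/64)**2 = (-3/32)**2 = 9/1024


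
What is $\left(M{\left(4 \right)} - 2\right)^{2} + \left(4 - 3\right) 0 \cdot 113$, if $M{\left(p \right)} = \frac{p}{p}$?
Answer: $1$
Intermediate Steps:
$M{\left(p \right)} = 1$
$\left(M{\left(4 \right)} - 2\right)^{2} + \left(4 - 3\right) 0 \cdot 113 = \left(1 - 2\right)^{2} + \left(4 - 3\right) 0 \cdot 113 = \left(-1\right)^{2} + 1 \cdot 0 \cdot 113 = 1 + 0 \cdot 113 = 1 + 0 = 1$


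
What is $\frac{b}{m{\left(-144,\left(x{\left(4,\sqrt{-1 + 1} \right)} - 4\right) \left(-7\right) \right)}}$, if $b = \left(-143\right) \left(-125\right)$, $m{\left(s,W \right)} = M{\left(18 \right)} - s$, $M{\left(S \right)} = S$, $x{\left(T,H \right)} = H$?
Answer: $\frac{17875}{162} \approx 110.34$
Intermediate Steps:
$m{\left(s,W \right)} = 18 - s$
$b = 17875$
$\frac{b}{m{\left(-144,\left(x{\left(4,\sqrt{-1 + 1} \right)} - 4\right) \left(-7\right) \right)}} = \frac{17875}{18 - -144} = \frac{17875}{18 + 144} = \frac{17875}{162}$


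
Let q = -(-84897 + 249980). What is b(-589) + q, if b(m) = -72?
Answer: -165155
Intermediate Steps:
q = -165083 (q = -1*165083 = -165083)
b(-589) + q = -72 - 165083 = -165155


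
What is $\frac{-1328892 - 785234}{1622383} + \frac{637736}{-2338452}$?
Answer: $- \frac{213515507780}{135495170397} \approx -1.5758$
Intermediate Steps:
$\frac{-1328892 - 785234}{1622383} + \frac{637736}{-2338452} = \left(-2114126\right) \frac{1}{1622383} + 637736 \left(- \frac{1}{2338452}\right) = - \frac{302018}{231769} - \frac{159434}{584613} = - \frac{213515507780}{135495170397}$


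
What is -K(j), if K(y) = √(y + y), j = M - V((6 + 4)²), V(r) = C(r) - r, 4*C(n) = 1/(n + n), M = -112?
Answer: -I*√9601/20 ≈ -4.8992*I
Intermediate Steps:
C(n) = 1/(8*n) (C(n) = 1/(4*(n + n)) = 1/(4*((2*n))) = (1/(2*n))/4 = 1/(8*n))
V(r) = -r + 1/(8*r) (V(r) = 1/(8*r) - r = -r + 1/(8*r))
j = -9601/800 (j = -112 - (-(6 + 4)² + 1/(8*((6 + 4)²))) = -112 - (-1*10² + 1/(8*(10²))) = -112 - (-1*100 + (⅛)/100) = -112 - (-100 + (⅛)*(1/100)) = -112 - (-100 + 1/800) = -112 - 1*(-79999/800) = -112 + 79999/800 = -9601/800 ≈ -12.001)
K(y) = √2*√y (K(y) = √(2*y) = √2*√y)
-K(j) = -√2*√(-9601/800) = -√2*I*√19202/40 = -I*√9601/20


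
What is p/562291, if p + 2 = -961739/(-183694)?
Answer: 594351/103289482954 ≈ 5.7542e-6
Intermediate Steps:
p = 594351/183694 (p = -2 - 961739/(-183694) = -2 - 961739*(-1/183694) = -2 + 961739/183694 = 594351/183694 ≈ 3.2355)
p/562291 = (594351/183694)/562291 = (594351/183694)*(1/562291) = 594351/103289482954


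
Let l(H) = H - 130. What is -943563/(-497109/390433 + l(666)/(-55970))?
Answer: 10309621745820315/14016231409 ≈ 7.3555e+5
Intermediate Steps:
l(H) = -130 + H
-943563/(-497109/390433 + l(666)/(-55970)) = -943563/(-497109/390433 + (-130 + 666)/(-55970)) = -943563/(-497109*1/390433 + 536*(-1/55970)) = -943563/(-497109/390433 - 268/27985) = -943563/(-14016231409/10926267505) = -943563*(-10926267505/14016231409) = 10309621745820315/14016231409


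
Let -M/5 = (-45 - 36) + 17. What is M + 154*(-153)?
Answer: -23242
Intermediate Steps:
M = 320 (M = -5*((-45 - 36) + 17) = -5*(-81 + 17) = -5*(-64) = 320)
M + 154*(-153) = 320 + 154*(-153) = 320 - 23562 = -23242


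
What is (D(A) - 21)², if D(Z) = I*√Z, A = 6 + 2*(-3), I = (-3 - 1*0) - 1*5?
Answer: 441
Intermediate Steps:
I = -8 (I = (-3 + 0) - 5 = -3 - 5 = -8)
A = 0 (A = 6 - 6 = 0)
D(Z) = -8*√Z
(D(A) - 21)² = (-8*√0 - 21)² = (-8*0 - 21)² = (0 - 21)² = (-21)² = 441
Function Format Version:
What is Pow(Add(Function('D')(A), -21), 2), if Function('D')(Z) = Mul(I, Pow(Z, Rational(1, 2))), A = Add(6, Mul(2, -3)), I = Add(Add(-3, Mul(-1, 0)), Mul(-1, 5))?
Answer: 441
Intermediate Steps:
I = -8 (I = Add(Add(-3, 0), -5) = Add(-3, -5) = -8)
A = 0 (A = Add(6, -6) = 0)
Function('D')(Z) = Mul(-8, Pow(Z, Rational(1, 2)))
Pow(Add(Function('D')(A), -21), 2) = Pow(Add(Mul(-8, Pow(0, Rational(1, 2))), -21), 2) = Pow(Add(Mul(-8, 0), -21), 2) = Pow(Add(0, -21), 2) = Pow(-21, 2) = 441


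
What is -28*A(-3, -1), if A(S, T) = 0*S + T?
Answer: 28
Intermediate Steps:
A(S, T) = T (A(S, T) = 0 + T = T)
-28*A(-3, -1) = -28*(-1) = 28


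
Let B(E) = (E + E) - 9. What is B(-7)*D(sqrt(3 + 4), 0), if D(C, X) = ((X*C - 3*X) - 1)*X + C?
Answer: -23*sqrt(7) ≈ -60.852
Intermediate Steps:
B(E) = -9 + 2*E (B(E) = 2*E - 9 = -9 + 2*E)
D(C, X) = C + X*(-1 - 3*X + C*X) (D(C, X) = ((C*X - 3*X) - 1)*X + C = ((-3*X + C*X) - 1)*X + C = (-1 - 3*X + C*X)*X + C = X*(-1 - 3*X + C*X) + C = C + X*(-1 - 3*X + C*X))
B(-7)*D(sqrt(3 + 4), 0) = (-9 + 2*(-7))*(sqrt(3 + 4) - 1*0 - 3*0**2 + sqrt(3 + 4)*0**2) = (-9 - 14)*(sqrt(7) + 0 - 3*0 + sqrt(7)*0) = -23*(sqrt(7) + 0 + 0 + 0) = -23*sqrt(7)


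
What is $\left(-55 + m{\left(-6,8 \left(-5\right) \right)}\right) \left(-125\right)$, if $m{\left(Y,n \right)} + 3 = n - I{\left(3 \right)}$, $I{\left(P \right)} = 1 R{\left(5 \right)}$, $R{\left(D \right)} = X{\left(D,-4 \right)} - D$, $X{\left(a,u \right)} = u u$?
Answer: $13625$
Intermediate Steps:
$X{\left(a,u \right)} = u^{2}$
$R{\left(D \right)} = 16 - D$ ($R{\left(D \right)} = \left(-4\right)^{2} - D = 16 - D$)
$I{\left(P \right)} = 11$ ($I{\left(P \right)} = 1 \left(16 - 5\right) = 1 \cdot 11 = 11$)
$m{\left(Y,n \right)} = -14 + n$ ($m{\left(Y,n \right)} = -3 + \left(n - 11\right) = -3 + \left(-11 + n\right) = -14 + n$)
$\left(-55 + m{\left(-6,8 \left(-5\right) \right)}\right) \left(-125\right) = \left(-55 + \left(-14 + 8 \left(-5\right)\right)\right) \left(-125\right) = \left(-55 - 54\right) \left(-125\right) = \left(-109\right) \left(-125\right) = 13625$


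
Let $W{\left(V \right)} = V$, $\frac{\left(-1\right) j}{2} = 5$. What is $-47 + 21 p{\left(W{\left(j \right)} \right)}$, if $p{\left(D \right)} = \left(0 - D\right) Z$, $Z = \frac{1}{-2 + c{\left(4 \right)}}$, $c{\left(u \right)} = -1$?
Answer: $-117$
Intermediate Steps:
$j = -10$ ($j = \left(-2\right) 5 = -10$)
$Z = - \frac{1}{3}$ ($Z = \frac{1}{-2 - 1} = \frac{1}{-3} = - \frac{1}{3} \approx -0.33333$)
$p{\left(D \right)} = \frac{D}{3}$ ($p{\left(D \right)} = \left(0 - D\right) \left(- \frac{1}{3}\right) = - D \left(- \frac{1}{3}\right) = \frac{D}{3}$)
$-47 + 21 p{\left(W{\left(j \right)} \right)} = -47 + 21 \cdot \frac{1}{3} \left(-10\right) = -47 + 21 \left(- \frac{10}{3}\right) = -47 - 70 = -117$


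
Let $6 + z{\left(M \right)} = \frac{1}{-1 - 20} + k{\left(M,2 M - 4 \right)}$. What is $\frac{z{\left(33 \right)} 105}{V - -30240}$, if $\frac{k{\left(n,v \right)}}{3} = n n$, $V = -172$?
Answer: $\frac{85600}{7517} \approx 11.388$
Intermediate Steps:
$k{\left(n,v \right)} = 3 n^{2}$ ($k{\left(n,v \right)} = 3 n n = 3 n^{2}$)
$z{\left(M \right)} = - \frac{127}{21} + 3 M^{2}$ ($z{\left(M \right)} = -6 + \left(\frac{1}{-1 - 20} + 3 M^{2}\right) = -6 + \left(\frac{1}{-21} + 3 M^{2}\right) = -6 + \left(- \frac{1}{21} + 3 M^{2}\right) = - \frac{127}{21} + 3 M^{2}$)
$\frac{z{\left(33 \right)} 105}{V - -30240} = \frac{\left(- \frac{127}{21} + 3 \cdot 33^{2}\right) 105}{-172 - -30240} = \frac{\left(- \frac{127}{21} + 3 \cdot 1089\right) 105}{-172 + 30240} = \frac{\left(- \frac{127}{21} + 3267\right) 105}{30068} = \frac{68480}{21} \cdot 105 \cdot \frac{1}{30068} = 342400 \cdot \frac{1}{30068} = \frac{85600}{7517}$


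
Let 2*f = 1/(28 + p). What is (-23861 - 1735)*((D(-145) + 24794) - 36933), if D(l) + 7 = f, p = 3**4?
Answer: 33886889946/109 ≈ 3.1089e+8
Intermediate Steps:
p = 81
f = 1/218 (f = 1/(2*(28 + 81)) = (1/2)/109 = (1/2)*(1/109) = 1/218 ≈ 0.0045872)
D(l) = -1525/218 (D(l) = -7 + 1/218 = -1525/218)
(-23861 - 1735)*((D(-145) + 24794) - 36933) = (-23861 - 1735)*((-1525/218 + 24794) - 36933) = -25596*(5403567/218 - 36933) = -25596*(-2647827/218) = 33886889946/109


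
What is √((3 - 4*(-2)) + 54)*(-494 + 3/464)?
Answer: -229213*√65/464 ≈ -3982.7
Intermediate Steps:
√((3 - 4*(-2)) + 54)*(-494 + 3/464) = √((3 + 8) + 54)*(-494 + 3*(1/464)) = √(11 + 54)*(-494 + 3/464) = √65*(-229213/464) = -229213*√65/464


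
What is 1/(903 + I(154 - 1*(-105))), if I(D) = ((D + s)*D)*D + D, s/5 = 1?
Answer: 1/17710546 ≈ 5.6464e-8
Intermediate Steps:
s = 5 (s = 5*1 = 5)
I(D) = D + D²*(5 + D) (I(D) = ((D + 5)*D)*D + D = ((5 + D)*D)*D + D = (D*(5 + D))*D + D = D²*(5 + D) + D = D + D²*(5 + D))
1/(903 + I(154 - 1*(-105))) = 1/(903 + (154 - 1*(-105))*(1 + (154 - 1*(-105))² + 5*(154 - 1*(-105)))) = 1/(903 + (154 + 105)*(1 + (154 + 105)² + 5*(154 + 105))) = 1/(903 + 259*(1 + 259² + 5*259)) = 1/(903 + 259*(1 + 67081 + 1295)) = 1/(903 + 259*68377) = 1/(903 + 17709643) = 1/17710546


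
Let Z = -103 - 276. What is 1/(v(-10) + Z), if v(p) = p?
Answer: -1/389 ≈ -0.0025707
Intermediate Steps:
Z = -379
1/(v(-10) + Z) = 1/(-10 - 379) = 1/(-389) = -1/389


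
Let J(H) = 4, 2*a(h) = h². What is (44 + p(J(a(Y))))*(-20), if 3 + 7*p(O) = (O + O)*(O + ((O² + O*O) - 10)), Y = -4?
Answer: -10260/7 ≈ -1465.7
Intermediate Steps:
a(h) = h²/2
p(O) = -3/7 + 2*O*(-10 + O + 2*O²)/7 (p(O) = -3/7 + ((O + O)*(O + ((O² + O*O) - 10)))/7 = -3/7 + ((2*O)*(O + ((O² + O²) - 10)))/7 = -3/7 + ((2*O)*(O + (2*O² - 10)))/7 = -3/7 + ((2*O)*(O + (-10 + 2*O²)))/7 = -3/7 + ((2*O)*(-10 + O + 2*O²))/7 = -3/7 + (2*O*(-10 + O + 2*O²))/7 = -3/7 + 2*O*(-10 + O + 2*O²)/7)
(44 + p(J(a(Y))))*(-20) = (44 + (-3/7 - 20/7*4 + (2/7)*4² + (4/7)*4³))*(-20) = (44 + (-3/7 - 80/7 + (2/7)*16 + (4/7)*64))*(-20) = (44 + (-3/7 - 80/7 + 32/7 + 256/7))*(-20) = (44 + 205/7)*(-20) = (513/7)*(-20) = -10260/7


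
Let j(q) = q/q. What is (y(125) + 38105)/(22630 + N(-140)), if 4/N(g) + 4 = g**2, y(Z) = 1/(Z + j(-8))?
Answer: 7840410223/4656303582 ≈ 1.6838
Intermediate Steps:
j(q) = 1
y(Z) = 1/(1 + Z) (y(Z) = 1/(Z + 1) = 1/(1 + Z))
N(g) = 4/(-4 + g**2)
(y(125) + 38105)/(22630 + N(-140)) = (1/(1 + 125) + 38105)/(22630 + 4/(-4 + (-140)**2)) = (1/126 + 38105)/(22630 + 4/(-4 + 19600)) = (1/126 + 38105)/(22630 + 4/19596) = 4801231/(126*(22630 + 4*(1/19596))) = 4801231/(126*(22630 + 1/4899)) = 4801231/(126*(110864371/4899)) = (4801231/126)*(4899/110864371) = 7840410223/4656303582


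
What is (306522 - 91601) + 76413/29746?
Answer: 6393116479/29746 ≈ 2.1492e+5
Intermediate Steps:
(306522 - 91601) + 76413/29746 = 214921 + 76413*(1/29746) = 214921 + 76413/29746 = 6393116479/29746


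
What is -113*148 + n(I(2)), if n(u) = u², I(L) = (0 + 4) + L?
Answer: -16688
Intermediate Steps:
I(L) = 4 + L
-113*148 + n(I(2)) = -113*148 + (4 + 2)² = -16724 + 6² = -16724 + 36 = -16688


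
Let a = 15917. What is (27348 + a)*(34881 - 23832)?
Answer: 478034985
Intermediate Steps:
(27348 + a)*(34881 - 23832) = (27348 + 15917)*(34881 - 23832) = 43265*11049 = 478034985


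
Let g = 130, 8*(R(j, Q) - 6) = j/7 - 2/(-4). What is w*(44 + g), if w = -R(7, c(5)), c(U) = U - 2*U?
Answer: -8613/8 ≈ -1076.6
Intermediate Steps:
c(U) = -U
R(j, Q) = 97/16 + j/56 (R(j, Q) = 6 + (j/7 - 2/(-4))/8 = 6 + (j*(1/7) - 2*(-1/4))/8 = 6 + (j/7 + 1/2)/8 = 6 + (1/2 + j/7)/8 = 6 + (1/16 + j/56) = 97/16 + j/56)
w = -99/16 (w = -(97/16 + (1/56)*7) = -(97/16 + 1/8) = -1*99/16 = -99/16 ≈ -6.1875)
w*(44 + g) = -99*(44 + 130)/16 = -99/16*174 = -8613/8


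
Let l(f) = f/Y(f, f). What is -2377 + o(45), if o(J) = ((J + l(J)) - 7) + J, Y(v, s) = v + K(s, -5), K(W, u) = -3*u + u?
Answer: -25225/11 ≈ -2293.2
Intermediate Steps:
K(W, u) = -2*u
Y(v, s) = 10 + v (Y(v, s) = v - 2*(-5) = v + 10 = 10 + v)
l(f) = f/(10 + f)
o(J) = -7 + 2*J + J/(10 + J) (o(J) = ((J + J/(10 + J)) - 7) + J = (-7 + J + J/(10 + J)) + J = -7 + 2*J + J/(10 + J))
-2377 + o(45) = -2377 + (45 + (-7 + 2*45)*(10 + 45))/(10 + 45) = -2377 + (45 + (-7 + 90)*55)/55 = -2377 + (45 + 83*55)/55 = -2377 + (45 + 4565)/55 = -2377 + (1/55)*4610 = -2377 + 922/11 = -25225/11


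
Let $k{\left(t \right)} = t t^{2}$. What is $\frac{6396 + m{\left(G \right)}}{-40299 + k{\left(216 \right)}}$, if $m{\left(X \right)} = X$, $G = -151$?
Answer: $\frac{6245}{10037397} \approx 0.00062217$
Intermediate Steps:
$k{\left(t \right)} = t^{3}$
$\frac{6396 + m{\left(G \right)}}{-40299 + k{\left(216 \right)}} = \frac{6396 - 151}{-40299 + 216^{3}} = \frac{6245}{-40299 + 10077696} = \frac{6245}{10037397}$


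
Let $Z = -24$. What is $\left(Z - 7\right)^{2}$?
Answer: $961$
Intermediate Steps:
$\left(Z - 7\right)^{2} = \left(-24 - 7\right)^{2} = \left(-31\right)^{2} = 961$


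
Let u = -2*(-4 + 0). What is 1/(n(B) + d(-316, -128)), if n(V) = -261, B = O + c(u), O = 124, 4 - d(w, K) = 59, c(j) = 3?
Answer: -1/316 ≈ -0.0031646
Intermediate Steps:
u = 8 (u = -2*(-4) = 8)
d(w, K) = -55 (d(w, K) = 4 - 1*59 = 4 - 59 = -55)
B = 127 (B = 124 + 3 = 127)
1/(n(B) + d(-316, -128)) = 1/(-261 - 55) = 1/(-316) = -1/316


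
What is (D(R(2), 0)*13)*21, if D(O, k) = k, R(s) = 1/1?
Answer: 0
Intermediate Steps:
R(s) = 1 (R(s) = 1*1 = 1)
(D(R(2), 0)*13)*21 = (0*13)*21 = 0*21 = 0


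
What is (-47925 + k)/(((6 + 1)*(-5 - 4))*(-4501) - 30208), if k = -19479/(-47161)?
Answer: -2260171446/11948475155 ≈ -0.18916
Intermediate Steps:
k = 19479/47161 (k = -19479*(-1/47161) = 19479/47161 ≈ 0.41303)
(-47925 + k)/(((6 + 1)*(-5 - 4))*(-4501) - 30208) = (-47925 + 19479/47161)/(((6 + 1)*(-5 - 4))*(-4501) - 30208) = -2260171446/(47161*((7*(-9))*(-4501) - 30208)) = -2260171446/(47161*(-63*(-4501) - 30208)) = -2260171446/(47161*(283563 - 30208)) = -2260171446/47161/253355 = -2260171446/47161*1/253355 = -2260171446/11948475155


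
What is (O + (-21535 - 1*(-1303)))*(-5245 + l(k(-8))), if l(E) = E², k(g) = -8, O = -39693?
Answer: 310471425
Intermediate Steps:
(O + (-21535 - 1*(-1303)))*(-5245 + l(k(-8))) = (-39693 + (-21535 - 1*(-1303)))*(-5245 + (-8)²) = (-39693 + (-21535 + 1303))*(-5245 + 64) = (-39693 - 20232)*(-5181) = -59925*(-5181) = 310471425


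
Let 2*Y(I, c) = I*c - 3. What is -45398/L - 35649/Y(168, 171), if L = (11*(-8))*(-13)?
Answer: -230937077/5476900 ≈ -42.166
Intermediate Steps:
Y(I, c) = -3/2 + I*c/2 (Y(I, c) = (I*c - 3)/2 = (-3 + I*c)/2 = -3/2 + I*c/2)
L = 1144 (L = -88*(-13) = 1144)
-45398/L - 35649/Y(168, 171) = -45398/1144 - 35649/(-3/2 + (½)*168*171) = -45398*1/1144 - 35649/(-3/2 + 14364) = -22699/572 - 35649/28725/2 = -22699/572 - 35649*2/28725 = -22699/572 - 23766/9575 = -230937077/5476900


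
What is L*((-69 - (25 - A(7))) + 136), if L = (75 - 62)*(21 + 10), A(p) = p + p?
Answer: 22568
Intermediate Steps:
A(p) = 2*p
L = 403 (L = 13*31 = 403)
L*((-69 - (25 - A(7))) + 136) = 403*((-69 - (25 - 2*7)) + 136) = 403*((-69 - (25 - 1*14)) + 136) = 403*((-69 - (25 - 14)) + 136) = 403*((-69 - 1*11) + 136) = 403*((-69 - 11) + 136) = 403*(-80 + 136) = 403*56 = 22568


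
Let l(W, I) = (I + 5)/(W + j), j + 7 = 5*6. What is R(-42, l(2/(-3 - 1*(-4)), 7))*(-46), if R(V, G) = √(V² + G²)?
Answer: -276*√30629/25 ≈ -1932.1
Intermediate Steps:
j = 23 (j = -7 + 5*6 = -7 + 30 = 23)
l(W, I) = (5 + I)/(23 + W) (l(W, I) = (I + 5)/(W + 23) = (5 + I)/(23 + W))
R(V, G) = √(G² + V²)
R(-42, l(2/(-3 - 1*(-4)), 7))*(-46) = √(((5 + 7)/(23 + 2/(-3 - 1*(-4))))² + (-42)²)*(-46) = √((12/(23 + 2/(-3 + 4)))² + 1764)*(-46) = √((12/(23 + 2/1))² + 1764)*(-46) = √((12/(23 + 2*1))² + 1764)*(-46) = √((12/(23 + 2))² + 1764)*(-46) = √((12/25)² + 1764)*(-46) = √(144/625 + 1764)*(-46) = √(1102644/625)*(-46) = (6*√30629/25)*(-46) = -276*√30629/25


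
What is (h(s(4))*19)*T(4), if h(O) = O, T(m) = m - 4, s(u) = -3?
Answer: 0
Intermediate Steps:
T(m) = -4 + m
(h(s(4))*19)*T(4) = (-3*19)*(-4 + 4) = -57*0 = 0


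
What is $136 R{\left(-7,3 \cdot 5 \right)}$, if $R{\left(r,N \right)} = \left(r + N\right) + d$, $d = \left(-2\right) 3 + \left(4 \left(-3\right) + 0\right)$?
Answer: $-1360$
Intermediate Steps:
$d = -18$ ($d = -6 + \left(-12 + 0\right) = -6 - 12 = -18$)
$R{\left(r,N \right)} = -18 + N + r$ ($R{\left(r,N \right)} = \left(r + N\right) - 18 = \left(N + r\right) - 18 = -18 + N + r$)
$136 R{\left(-7,3 \cdot 5 \right)} = 136 \left(-18 + 3 \cdot 5 - 7\right) = 136 \left(-18 + 15 - 7\right) = 136 \left(-10\right) = -1360$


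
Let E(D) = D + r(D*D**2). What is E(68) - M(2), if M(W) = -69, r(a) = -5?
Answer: 132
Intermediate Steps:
E(D) = -5 + D (E(D) = D - 5 = -5 + D)
E(68) - M(2) = (-5 + 68) - 1*(-69) = 63 + 69 = 132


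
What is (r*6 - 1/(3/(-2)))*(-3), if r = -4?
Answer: 70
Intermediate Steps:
(r*6 - 1/(3/(-2)))*(-3) = (-4*6 - 1/(3/(-2)))*(-3) = (-24 - 1/(3*(-1/2)))*(-3) = (-24 - 1/(-3/2))*(-3) = (-24 - 1*(-2/3))*(-3) = (-24 + 2/3)*(-3) = -70/3*(-3) = 70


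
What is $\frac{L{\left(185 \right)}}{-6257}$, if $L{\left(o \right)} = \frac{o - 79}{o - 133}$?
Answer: $- \frac{53}{162682} \approx -0.00032579$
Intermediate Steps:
$L{\left(o \right)} = \frac{-79 + o}{-133 + o}$
$\frac{L{\left(185 \right)}}{-6257} = \frac{\frac{1}{-133 + 185} \left(-79 + 185\right)}{-6257} = \frac{1}{52} \cdot 106 \left(- \frac{1}{6257}\right) = \frac{53}{26} \left(- \frac{1}{6257}\right) = - \frac{53}{162682}$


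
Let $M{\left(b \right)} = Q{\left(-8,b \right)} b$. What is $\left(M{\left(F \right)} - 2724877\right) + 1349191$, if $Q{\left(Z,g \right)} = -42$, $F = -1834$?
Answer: $-1298658$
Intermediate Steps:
$M{\left(b \right)} = - 42 b$
$\left(M{\left(F \right)} - 2724877\right) + 1349191 = \left(\left(-42\right) \left(-1834\right) - 2724877\right) + 1349191 = \left(77028 - 2724877\right) + 1349191 = -2647849 + 1349191 = -1298658$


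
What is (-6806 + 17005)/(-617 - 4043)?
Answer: -10199/4660 ≈ -2.1886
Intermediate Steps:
(-6806 + 17005)/(-617 - 4043) = 10199/(-4660) = 10199*(-1/4660) = -10199/4660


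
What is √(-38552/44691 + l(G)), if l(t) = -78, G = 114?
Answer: 5*I*√6300447798/44691 ≈ 8.8805*I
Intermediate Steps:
√(-38552/44691 + l(G)) = √(-38552/44691 - 78) = √(-3524450/44691) = 5*I*√6300447798/44691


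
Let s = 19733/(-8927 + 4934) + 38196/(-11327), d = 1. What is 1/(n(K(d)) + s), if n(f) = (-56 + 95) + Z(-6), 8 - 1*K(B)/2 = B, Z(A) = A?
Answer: 45228711/1116515144 ≈ 0.040509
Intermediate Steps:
K(B) = 16 - 2*B
s = -376032319/45228711 (s = 19733/(-3993) + 38196*(-1/11327) = 19733*(-1/3993) - 38196/11327 = -19733/3993 - 38196/11327 = -376032319/45228711 ≈ -8.3140)
n(f) = 33 (n(f) = (-56 + 95) - 6 = 39 - 6 = 33)
1/(n(K(d)) + s) = 1/(33 - 376032319/45228711) = 1/(1116515144/45228711) = 45228711/1116515144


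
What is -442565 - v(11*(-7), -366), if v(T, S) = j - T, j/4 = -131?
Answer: -442118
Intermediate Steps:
j = -524 (j = 4*(-131) = -524)
v(T, S) = -524 - T
-442565 - v(11*(-7), -366) = -442565 - (-524 - 11*(-7)) = -442565 - (-524 - 1*(-77)) = -442565 - (-524 + 77) = -442565 - 1*(-447) = -442565 + 447 = -442118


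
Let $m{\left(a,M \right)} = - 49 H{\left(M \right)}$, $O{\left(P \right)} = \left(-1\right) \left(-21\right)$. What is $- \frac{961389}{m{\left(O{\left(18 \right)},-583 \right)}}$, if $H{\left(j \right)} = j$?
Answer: $- \frac{87399}{2597} \approx -33.654$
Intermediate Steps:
$O{\left(P \right)} = 21$
$m{\left(a,M \right)} = - 49 M$
$- \frac{961389}{m{\left(O{\left(18 \right)},-583 \right)}} = - \frac{961389}{\left(-49\right) \left(-583\right)} = - \frac{961389}{28567} = \left(-961389\right) \frac{1}{28567} = - \frac{87399}{2597}$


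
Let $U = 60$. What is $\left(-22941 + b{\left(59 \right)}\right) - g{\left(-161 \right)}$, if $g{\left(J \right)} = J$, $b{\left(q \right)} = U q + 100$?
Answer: $-19140$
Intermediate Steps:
$b{\left(q \right)} = 100 + 60 q$ ($b{\left(q \right)} = 60 q + 100 = 100 + 60 q$)
$\left(-22941 + b{\left(59 \right)}\right) - g{\left(-161 \right)} = \left(-22941 + \left(100 + 60 \cdot 59\right)\right) - -161 = \left(-22941 + \left(100 + 3540\right)\right) + 161 = \left(-22941 + 3640\right) + 161 = -19301 + 161 = -19140$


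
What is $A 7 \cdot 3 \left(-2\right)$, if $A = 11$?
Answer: $-462$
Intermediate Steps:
$A 7 \cdot 3 \left(-2\right) = 11 \cdot 7 \cdot 3 \left(-2\right) = 77 \left(-6\right) = -462$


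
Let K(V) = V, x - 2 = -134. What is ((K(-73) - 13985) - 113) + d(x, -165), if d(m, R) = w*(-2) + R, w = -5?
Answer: -14326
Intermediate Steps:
x = -132 (x = 2 - 134 = -132)
d(m, R) = 10 + R (d(m, R) = -5*(-2) + R = 10 + R)
((K(-73) - 13985) - 113) + d(x, -165) = ((-73 - 13985) - 113) + (10 - 165) = (-14058 - 113) - 155 = -14171 - 155 = -14326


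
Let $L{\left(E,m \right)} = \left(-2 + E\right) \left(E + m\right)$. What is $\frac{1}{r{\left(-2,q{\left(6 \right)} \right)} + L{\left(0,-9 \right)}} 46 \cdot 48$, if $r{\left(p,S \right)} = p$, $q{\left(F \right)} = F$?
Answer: $138$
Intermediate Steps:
$\frac{1}{r{\left(-2,q{\left(6 \right)} \right)} + L{\left(0,-9 \right)}} 46 \cdot 48 = \frac{1}{-2 + \left(0^{2} - 0 - -18 + 0 \left(-9\right)\right)} 46 \cdot 48 = \frac{1}{-2 + \left(0 + 0 + 18 + 0\right)} 46 \cdot 48 = \frac{1}{-2 + 18} \cdot 46 \cdot 48 = \frac{1}{16} \cdot 46 \cdot 48 = \frac{23}{8} \cdot 48 = 138$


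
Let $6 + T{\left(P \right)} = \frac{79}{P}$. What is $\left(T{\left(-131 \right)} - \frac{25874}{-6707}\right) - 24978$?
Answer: $- \frac{21948507487}{878617} \approx -24981.0$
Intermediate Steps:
$T{\left(P \right)} = -6 + \frac{79}{P}$
$\left(T{\left(-131 \right)} - \frac{25874}{-6707}\right) - 24978 = \left(\left(-6 + \frac{79}{-131}\right) - \frac{25874}{-6707}\right) - 24978 = \left(\left(-6 + 79 \left(- \frac{1}{131}\right)\right) - - \frac{25874}{6707}\right) - 24978 = \left(\left(-6 - \frac{79}{131}\right) + \frac{25874}{6707}\right) - 24978 = \left(- \frac{865}{131} + \frac{25874}{6707}\right) - 24978 = - \frac{2412061}{878617} - 24978 = - \frac{21948507487}{878617}$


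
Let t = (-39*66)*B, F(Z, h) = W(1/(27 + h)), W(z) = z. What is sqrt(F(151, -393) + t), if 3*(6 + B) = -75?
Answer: sqrt(10688884698)/366 ≈ 282.48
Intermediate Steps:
B = -31 (B = -6 + (1/3)*(-75) = -6 - 25 = -31)
F(Z, h) = 1/(27 + h)
t = 79794 (t = -39*66*(-31) = -2574*(-31) = 79794)
sqrt(F(151, -393) + t) = sqrt(1/(27 - 393) + 79794) = sqrt(1/(-366) + 79794) = sqrt(-1/366 + 79794) = sqrt(29204603/366) = sqrt(10688884698)/366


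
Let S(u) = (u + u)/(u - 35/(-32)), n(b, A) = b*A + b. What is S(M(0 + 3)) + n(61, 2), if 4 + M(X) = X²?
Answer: 7201/39 ≈ 184.64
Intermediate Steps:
n(b, A) = b + A*b (n(b, A) = A*b + b = b + A*b)
M(X) = -4 + X²
S(u) = 2*u/(35/32 + u) (S(u) = (2*u)/(u - 35*(-1/32)) = (2*u)/(u + 35/32) = (2*u)/(35/32 + u) = 2*u/(35/32 + u))
S(M(0 + 3)) + n(61, 2) = 64*(-4 + (0 + 3)²)/(35 + 32*(-4 + (0 + 3)²)) + 61*(1 + 2) = 64*(-4 + 3²)/(35 + 32*(-4 + 3²)) + 61*3 = 64*(-4 + 9)/(35 + 32*(-4 + 9)) + 183 = 64*5/(35 + 32*5) + 183 = 64*5/(35 + 160) + 183 = 64*5/195 + 183 = 64*5*(1/195) + 183 = 64/39 + 183 = 7201/39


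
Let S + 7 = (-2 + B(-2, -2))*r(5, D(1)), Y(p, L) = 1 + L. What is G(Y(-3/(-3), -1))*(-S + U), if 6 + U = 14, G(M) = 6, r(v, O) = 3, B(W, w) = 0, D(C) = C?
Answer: 126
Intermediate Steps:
U = 8 (U = -6 + 14 = 8)
S = -13 (S = -7 + (-2 + 0)*3 = -7 - 2*3 = -7 - 6 = -13)
G(Y(-3/(-3), -1))*(-S + U) = 6*(-1*(-13) + 8) = 6*(13 + 8) = 6*21 = 126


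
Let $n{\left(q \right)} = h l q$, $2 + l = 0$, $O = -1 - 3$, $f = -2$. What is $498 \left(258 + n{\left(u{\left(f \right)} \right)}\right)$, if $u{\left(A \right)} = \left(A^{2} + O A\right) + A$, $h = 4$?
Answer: $88644$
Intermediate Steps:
$O = -4$ ($O = -1 - 3 = -4$)
$u{\left(A \right)} = A^{2} - 3 A$ ($u{\left(A \right)} = \left(A^{2} - 4 A\right) + A = A^{2} - 3 A$)
$l = -2$ ($l = -2 + 0 = -2$)
$n{\left(q \right)} = - 8 q$ ($n{\left(q \right)} = 4 \left(-2\right) q = - 8 q$)
$498 \left(258 + n{\left(u{\left(f \right)} \right)}\right) = 498 \left(258 - 8 \left(- 2 \left(-3 - 2\right)\right)\right) = 498 \left(258 - 8 \left(\left(-2\right) \left(-5\right)\right)\right) = 498 \left(258 - 80\right) = 498 \cdot 178 = 88644$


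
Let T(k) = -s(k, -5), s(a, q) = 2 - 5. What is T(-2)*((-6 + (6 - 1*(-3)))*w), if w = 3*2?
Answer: 54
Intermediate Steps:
s(a, q) = -3
w = 6
T(k) = 3 (T(k) = -1*(-3) = 3)
T(-2)*((-6 + (6 - 1*(-3)))*w) = 3*((-6 + (6 - 1*(-3)))*6) = 3*((-6 + (6 + 3))*6) = 3*((-6 + 9)*6) = 3*(3*6) = 3*18 = 54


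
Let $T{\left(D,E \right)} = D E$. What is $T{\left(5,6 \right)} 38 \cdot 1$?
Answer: $1140$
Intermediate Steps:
$T{\left(5,6 \right)} 38 \cdot 1 = 5 \cdot 6 \cdot 38 \cdot 1 = 30 \cdot 38 \cdot 1 = 1140 \cdot 1 = 1140$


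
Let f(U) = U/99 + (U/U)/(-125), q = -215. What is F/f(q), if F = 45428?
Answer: -281085750/13487 ≈ -20841.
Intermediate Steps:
f(U) = -1/125 + U/99 (f(U) = U*(1/99) + 1*(-1/125) = U/99 - 1/125 = -1/125 + U/99)
F/f(q) = 45428/(-1/125 + (1/99)*(-215)) = 45428/(-1/125 - 215/99) = 45428/(-26974/12375) = 45428*(-12375/26974) = -281085750/13487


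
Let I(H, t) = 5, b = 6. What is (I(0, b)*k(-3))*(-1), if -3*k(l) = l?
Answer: -5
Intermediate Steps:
k(l) = -l/3
(I(0, b)*k(-3))*(-1) = (5*(-⅓*(-3)))*(-1) = (5*1)*(-1) = 5*(-1) = -5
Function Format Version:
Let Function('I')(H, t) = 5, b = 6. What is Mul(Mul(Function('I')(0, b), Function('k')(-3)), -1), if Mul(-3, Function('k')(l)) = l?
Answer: -5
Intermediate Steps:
Function('k')(l) = Mul(Rational(-1, 3), l)
Mul(Mul(Function('I')(0, b), Function('k')(-3)), -1) = Mul(Mul(5, Mul(Rational(-1, 3), -3)), -1) = Mul(Mul(5, 1), -1) = Mul(5, -1) = -5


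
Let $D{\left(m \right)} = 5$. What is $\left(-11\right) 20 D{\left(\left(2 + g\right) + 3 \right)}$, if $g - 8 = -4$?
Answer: $-1100$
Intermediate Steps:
$g = 4$ ($g = 8 - 4 = 4$)
$\left(-11\right) 20 D{\left(\left(2 + g\right) + 3 \right)} = \left(-11\right) 20 \cdot 5 = \left(-220\right) 5 = -1100$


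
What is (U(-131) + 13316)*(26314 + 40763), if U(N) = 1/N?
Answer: 117008783415/131 ≈ 8.9320e+8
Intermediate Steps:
(U(-131) + 13316)*(26314 + 40763) = (1/(-131) + 13316)*(26314 + 40763) = (-1/131 + 13316)*67077 = (1744395/131)*67077 = 117008783415/131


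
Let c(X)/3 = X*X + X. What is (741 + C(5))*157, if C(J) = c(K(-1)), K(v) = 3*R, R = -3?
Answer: 150249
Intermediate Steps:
K(v) = -9 (K(v) = 3*(-3) = -9)
c(X) = 3*X + 3*X**2 (c(X) = 3*(X*X + X) = 3*(X**2 + X) = 3*(X + X**2) = 3*X + 3*X**2)
C(J) = 216 (C(J) = 3*(-9)*(1 - 9) = 3*(-9)*(-8) = 216)
(741 + C(5))*157 = (741 + 216)*157 = 957*157 = 150249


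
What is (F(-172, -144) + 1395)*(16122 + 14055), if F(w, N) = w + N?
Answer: 32560983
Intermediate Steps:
F(w, N) = N + w
(F(-172, -144) + 1395)*(16122 + 14055) = ((-144 - 172) + 1395)*(16122 + 14055) = (-316 + 1395)*30177 = 1079*30177 = 32560983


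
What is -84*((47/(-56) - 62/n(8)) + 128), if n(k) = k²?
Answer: -84801/8 ≈ -10600.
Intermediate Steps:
-84*((47/(-56) - 62/n(8)) + 128) = -84*((47/(-56) - 62/(8²)) + 128) = -84*((47*(-1/56) - 62/64) + 128) = -84*((-47/56 - 62*1/64) + 128) = -84*((-47/56 - 31/32) + 128) = -84*(-405/224 + 128) = -84*28267/224 = -84801/8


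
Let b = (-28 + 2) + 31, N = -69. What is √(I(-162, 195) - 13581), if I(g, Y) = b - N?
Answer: I*√13507 ≈ 116.22*I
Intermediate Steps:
b = 5 (b = -26 + 31 = 5)
I(g, Y) = 74 (I(g, Y) = 5 - 1*(-69) = 5 + 69 = 74)
√(I(-162, 195) - 13581) = √(74 - 13581) = √(-13507) = I*√13507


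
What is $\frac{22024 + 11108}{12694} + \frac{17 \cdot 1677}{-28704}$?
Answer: $\frac{686629}{424672} \approx 1.6168$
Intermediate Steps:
$\frac{22024 + 11108}{12694} + \frac{17 \cdot 1677}{-28704} = 33132 \cdot \frac{1}{12694} + 28509 \left(- \frac{1}{28704}\right) = \frac{1506}{577} - \frac{731}{736} = \frac{686629}{424672}$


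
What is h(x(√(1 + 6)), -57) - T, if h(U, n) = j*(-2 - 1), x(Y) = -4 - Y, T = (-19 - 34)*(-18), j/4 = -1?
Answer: -942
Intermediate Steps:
j = -4 (j = 4*(-1) = -4)
T = 954 (T = -53*(-18) = 954)
h(U, n) = 12 (h(U, n) = -4*(-2 - 1) = -4*(-3) = 12)
h(x(√(1 + 6)), -57) - T = 12 - 1*954 = 12 - 954 = -942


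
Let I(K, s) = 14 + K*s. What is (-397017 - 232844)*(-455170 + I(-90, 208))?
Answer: 298476011236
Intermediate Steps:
(-397017 - 232844)*(-455170 + I(-90, 208)) = (-397017 - 232844)*(-455170 + (14 - 90*208)) = -629861*(-455170 + (14 - 18720)) = -629861*(-455170 - 18706) = -629861*(-473876) = 298476011236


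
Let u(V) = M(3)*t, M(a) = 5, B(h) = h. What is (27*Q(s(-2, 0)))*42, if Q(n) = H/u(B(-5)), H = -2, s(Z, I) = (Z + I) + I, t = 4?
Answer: -567/5 ≈ -113.40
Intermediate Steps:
s(Z, I) = Z + 2*I (s(Z, I) = (I + Z) + I = Z + 2*I)
u(V) = 20 (u(V) = 5*4 = 20)
Q(n) = -⅒ (Q(n) = -2/20 = -2*1/20 = -⅒)
(27*Q(s(-2, 0)))*42 = (27*(-⅒))*42 = -27/10*42 = -567/5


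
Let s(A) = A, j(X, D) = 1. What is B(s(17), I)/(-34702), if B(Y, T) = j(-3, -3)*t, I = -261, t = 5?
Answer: -5/34702 ≈ -0.00014408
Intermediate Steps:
B(Y, T) = 5 (B(Y, T) = 1*5 = 5)
B(s(17), I)/(-34702) = 5/(-34702) = 5*(-1/34702) = -5/34702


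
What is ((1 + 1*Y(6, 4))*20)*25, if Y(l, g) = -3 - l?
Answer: -4000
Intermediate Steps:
((1 + 1*Y(6, 4))*20)*25 = ((1 + 1*(-3 - 1*6))*20)*25 = ((1 + 1*(-3 - 6))*20)*25 = ((1 + 1*(-9))*20)*25 = ((1 - 9)*20)*25 = -8*20*25 = -160*25 = -4000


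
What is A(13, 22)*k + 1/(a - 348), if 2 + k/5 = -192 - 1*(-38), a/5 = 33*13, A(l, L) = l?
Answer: -18221579/1797 ≈ -10140.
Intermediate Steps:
a = 2145 (a = 5*(33*13) = 5*429 = 2145)
k = -780 (k = -10 + 5*(-192 - 1*(-38)) = -10 + 5*(-192 + 38) = -10 + 5*(-154) = -10 - 770 = -780)
A(13, 22)*k + 1/(a - 348) = 13*(-780) + 1/(2145 - 348) = -10140 + 1/1797 = -18221579/1797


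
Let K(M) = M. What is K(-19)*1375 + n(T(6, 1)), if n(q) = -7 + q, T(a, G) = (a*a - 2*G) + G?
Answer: -26097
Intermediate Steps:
T(a, G) = a² - G (T(a, G) = (a² - 2*G) + G = a² - G)
K(-19)*1375 + n(T(6, 1)) = -19*1375 + (-7 + (6² - 1*1)) = -26125 + (-7 + (36 - 1)) = -26125 + (-7 + 35) = -26125 + 28 = -26097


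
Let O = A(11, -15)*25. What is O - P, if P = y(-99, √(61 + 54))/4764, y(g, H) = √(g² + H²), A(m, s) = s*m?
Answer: -4125 - √2479/2382 ≈ -4125.0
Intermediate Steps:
A(m, s) = m*s
y(g, H) = √(H² + g²)
P = √2479/2382 (P = √((√(61 + 54))² + (-99)²)/4764 = √((√115)² + 9801)*(1/4764) = √(115 + 9801)*(1/4764) = √9916*(1/4764) = (2*√2479)*(1/4764) = √2479/2382 ≈ 0.020902)
O = -4125 (O = (11*(-15))*25 = -165*25 = -4125)
O - P = -4125 - √2479/2382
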